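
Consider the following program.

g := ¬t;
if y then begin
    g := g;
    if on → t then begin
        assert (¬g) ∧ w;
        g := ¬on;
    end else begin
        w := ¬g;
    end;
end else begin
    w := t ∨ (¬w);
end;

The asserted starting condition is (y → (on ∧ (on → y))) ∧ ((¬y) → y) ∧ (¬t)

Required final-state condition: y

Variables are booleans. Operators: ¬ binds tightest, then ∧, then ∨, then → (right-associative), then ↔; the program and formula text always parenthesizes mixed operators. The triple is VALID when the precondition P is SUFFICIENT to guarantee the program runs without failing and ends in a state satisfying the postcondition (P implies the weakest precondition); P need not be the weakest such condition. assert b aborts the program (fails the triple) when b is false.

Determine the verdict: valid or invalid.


Working backward. After the program, y must hold.
Then branch requires ((on → t) → ((¬g) ∧ w ∧ y)) ∧ ((¬(on → t)) → y); else branch requires y.
Before the if: (y → (((on → t) → ((¬g) ∧ w ∧ y)) ∧ ((¬(on → t)) → y))) ∧ ((¬y) → y)
Before g := ¬t: (y → (((on → t) → (t ∧ w ∧ y)) ∧ ((¬(on → t)) → y))) ∧ ((¬y) → y)
The weakest precondition is (y → (((on → t) → (t ∧ w ∧ y)) ∧ ((¬(on → t)) → y))) ∧ ((¬y) → y).
Check whether (y → (on ∧ (on → y))) ∧ ((¬y) → y) ∧ (¬t) implies it.
Every state satisfying the precondition satisfies the weakest precondition: the implication holds.
Answer: valid


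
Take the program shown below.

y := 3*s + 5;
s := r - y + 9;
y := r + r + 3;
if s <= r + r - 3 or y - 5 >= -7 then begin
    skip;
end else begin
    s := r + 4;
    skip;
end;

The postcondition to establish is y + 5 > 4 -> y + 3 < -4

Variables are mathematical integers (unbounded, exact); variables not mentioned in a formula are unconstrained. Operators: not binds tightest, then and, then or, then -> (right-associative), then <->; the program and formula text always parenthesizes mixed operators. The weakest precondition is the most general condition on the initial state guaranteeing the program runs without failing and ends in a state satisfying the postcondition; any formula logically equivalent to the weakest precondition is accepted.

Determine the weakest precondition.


Working backward. After the program, the postcondition y + 5 > 4 -> y + 3 < -4 must hold; in canonical form it is y > -1 -> y < -7.
Then branch requires y > -1 -> y < -7; else branch requires y > -1 -> y < -7.
Before the if: ((s <= 2*r - 3 or y >= -2) -> (y > -1 -> y < -7)) and ((not (s <= 2*r - 3 or y >= -2)) -> (y > -1 -> y < -7))
Before y := r + r + 3: ((s <= 2*r - 3 or 2*r >= -5) -> (2*r > -4 -> 2*r < -10)) and ((not (s <= 2*r - 3 or 2*r >= -5)) -> (2*r > -4 -> 2*r < -10))
Before s := r - y + 9: ((r + y >= 12 or 2*r >= -5) -> (2*r > -4 -> 2*r < -10)) and ((not (r + y >= 12 or 2*r >= -5)) -> (2*r > -4 -> 2*r < -10))
Before y := 3*s + 5: ((r + 3*s >= 7 or 2*r >= -5) -> (2*r > -4 -> 2*r < -10)) and ((not (r + 3*s >= 7 or 2*r >= -5)) -> (2*r > -4 -> 2*r < -10))
Answer: WP = ((r + 3*s >= 7 or 2*r >= -5) -> (2*r > -4 -> 2*r < -10)) and ((not (r + 3*s >= 7 or 2*r >= -5)) -> (2*r > -4 -> 2*r < -10))


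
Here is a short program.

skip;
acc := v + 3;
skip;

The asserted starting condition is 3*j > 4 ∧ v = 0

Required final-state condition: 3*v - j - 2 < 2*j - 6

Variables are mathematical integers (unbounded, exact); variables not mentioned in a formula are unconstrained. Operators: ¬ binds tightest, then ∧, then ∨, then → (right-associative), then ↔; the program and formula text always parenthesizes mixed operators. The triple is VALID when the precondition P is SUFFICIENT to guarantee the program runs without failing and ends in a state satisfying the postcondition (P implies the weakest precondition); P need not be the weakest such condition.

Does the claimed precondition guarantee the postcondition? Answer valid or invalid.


Working backward. After the program, the postcondition 3*v - j - 2 < 2*j - 6 must hold; in canonical form it is 3*v < 3*j - 4.
Before skip: 3*v < 3*j - 4
Before acc := v + 3: 3*v < 3*j - 4
Before skip: 3*v < 3*j - 4
The weakest precondition is 3*v < 3*j - 4.
Check whether 3*j > 4 ∧ v = 0 implies it.
Every state satisfying the precondition satisfies the weakest precondition: the implication holds.
Answer: valid


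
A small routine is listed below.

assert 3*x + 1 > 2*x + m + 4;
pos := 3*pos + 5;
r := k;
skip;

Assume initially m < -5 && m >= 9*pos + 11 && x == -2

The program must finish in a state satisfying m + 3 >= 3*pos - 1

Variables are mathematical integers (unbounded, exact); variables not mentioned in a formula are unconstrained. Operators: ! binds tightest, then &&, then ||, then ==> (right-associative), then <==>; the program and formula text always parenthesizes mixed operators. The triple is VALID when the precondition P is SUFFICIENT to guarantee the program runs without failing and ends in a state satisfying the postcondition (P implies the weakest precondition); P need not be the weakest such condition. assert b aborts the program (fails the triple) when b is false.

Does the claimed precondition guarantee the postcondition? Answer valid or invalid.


Working backward. After the program, the postcondition m + 3 >= 3*pos - 1 must hold; in canonical form it is m >= 3*pos - 4.
Before skip: m >= 3*pos - 4
Before r := k: m >= 3*pos - 4
Before pos := 3*pos + 5: m >= 9*pos + 11
Before assert 3*x + 1 > 2*x + m + 4: x > m + 3 && m >= 9*pos + 11
The weakest precondition is x > m + 3 && m >= 9*pos + 11.
Check whether m < -5 && m >= 9*pos + 11 && x == -2 implies it.
Every state satisfying the precondition satisfies the weakest precondition: the implication holds.
Answer: valid


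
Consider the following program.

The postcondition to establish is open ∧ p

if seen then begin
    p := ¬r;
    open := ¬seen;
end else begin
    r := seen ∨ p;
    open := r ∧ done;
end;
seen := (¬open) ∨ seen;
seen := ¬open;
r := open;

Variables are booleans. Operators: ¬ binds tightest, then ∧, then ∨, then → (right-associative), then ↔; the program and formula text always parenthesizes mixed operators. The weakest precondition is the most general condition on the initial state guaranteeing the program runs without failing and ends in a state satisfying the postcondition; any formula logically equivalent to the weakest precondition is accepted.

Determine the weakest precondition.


Working backward. After the program, open ∧ p must hold.
Before r := open: open ∧ p
Before seen := ¬open: open ∧ p
Before seen := (¬open) ∨ seen: open ∧ p
Then branch requires (¬seen) ∧ (¬r); else branch requires (seen ∨ p) ∧ done ∧ p.
Before the if: (seen → ((¬seen) ∧ (¬r))) ∧ ((¬seen) → ((seen ∨ p) ∧ done ∧ p))
Answer: WP = (seen → ((¬seen) ∧ (¬r))) ∧ ((¬seen) → ((seen ∨ p) ∧ done ∧ p))


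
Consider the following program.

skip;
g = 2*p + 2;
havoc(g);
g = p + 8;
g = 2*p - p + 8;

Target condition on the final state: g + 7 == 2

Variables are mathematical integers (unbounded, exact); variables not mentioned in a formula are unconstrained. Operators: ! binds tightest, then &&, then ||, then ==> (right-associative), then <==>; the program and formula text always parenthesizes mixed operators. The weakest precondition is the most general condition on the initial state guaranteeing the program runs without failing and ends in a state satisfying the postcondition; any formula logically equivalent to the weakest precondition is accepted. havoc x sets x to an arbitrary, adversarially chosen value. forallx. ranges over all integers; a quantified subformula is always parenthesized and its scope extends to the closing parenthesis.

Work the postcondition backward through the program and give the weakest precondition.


Working backward. After the program, the postcondition g + 7 == 2 must hold; in canonical form it is g == -5.
Before g := 2*p - p + 8: p == -13
Before g := p + 8: p == -13
Before havoc g: p == -13
Before g := 2*p + 2: p == -13
Before skip: p == -13
Answer: WP = p == -13


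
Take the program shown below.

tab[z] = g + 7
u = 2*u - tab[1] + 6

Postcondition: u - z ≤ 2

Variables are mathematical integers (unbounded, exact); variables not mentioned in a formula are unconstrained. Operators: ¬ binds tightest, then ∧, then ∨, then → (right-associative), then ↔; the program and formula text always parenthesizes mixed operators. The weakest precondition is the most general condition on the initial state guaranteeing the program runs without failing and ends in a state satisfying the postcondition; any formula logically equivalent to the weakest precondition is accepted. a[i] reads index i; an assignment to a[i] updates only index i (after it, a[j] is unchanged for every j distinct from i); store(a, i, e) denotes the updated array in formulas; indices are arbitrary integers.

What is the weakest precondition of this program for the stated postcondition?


Working backward. After the program, the postcondition u - z ≤ 2 must hold; in canonical form it is u ≤ z + 2.
Before u := 2*u - tab[1] + 6: 2*u ≤ tab[1] + z - 4
Before tab[z] := g + 7: 2*u ≤ store(tab, z, g + 7)[1] + z - 4
Answer: WP = 2*u ≤ store(tab, z, g + 7)[1] + z - 4


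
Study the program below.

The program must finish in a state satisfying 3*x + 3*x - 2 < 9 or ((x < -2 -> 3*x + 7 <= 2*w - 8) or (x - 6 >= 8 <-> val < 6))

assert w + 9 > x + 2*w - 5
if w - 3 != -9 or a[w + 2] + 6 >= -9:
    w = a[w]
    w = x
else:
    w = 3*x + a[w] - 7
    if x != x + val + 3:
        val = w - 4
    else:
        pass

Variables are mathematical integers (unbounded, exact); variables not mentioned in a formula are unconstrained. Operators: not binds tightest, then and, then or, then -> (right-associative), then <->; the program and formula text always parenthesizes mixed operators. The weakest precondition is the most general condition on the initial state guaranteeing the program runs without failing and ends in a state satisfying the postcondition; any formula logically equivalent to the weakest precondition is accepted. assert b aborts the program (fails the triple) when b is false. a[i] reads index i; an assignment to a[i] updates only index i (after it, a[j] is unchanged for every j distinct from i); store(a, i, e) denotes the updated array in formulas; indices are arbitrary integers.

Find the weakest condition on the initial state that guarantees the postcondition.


Working backward. After the program, the postcondition 3*x + 3*x - 2 < 9 or ((x < -2 -> 3*x + 7 <= 2*w - 8) or (x - 6 >= 8 <-> val < 6)) must hold; in canonical form it is 6*x < 11 or (x < -2 -> 3*x <= 2*w - 15) or (x >= 14 <-> val < 6).
Then branch requires 6*x < 11 or (x < -2 -> x <= -15) or (x >= 14 <-> val < 6); else branch requires (val != -3 -> (6*x < 11 or (x < -2 -> 2*a[w] + 3*x >= 29) or (x >= 14 <-> a[w] + 3*x < 17))) and ((not (val != -3)) -> (6*x < 11 or (x < -2 -> 2*a[w] + 3*x >= 29) or (x >= 14 <-> val < 6))).
Before the if: ((w != -6 or a[w + 2] >= -15) -> (6*x < 11 or (x < -2 -> x <= -15) or (x >= 14 <-> val < 6))) and ((not (w != -6 or a[w + 2] >= -15)) -> ((val != -3 -> (6*x < 11 or (x < -2 -> 2*a[w] + 3*x >= 29) or (x >= 14 <-> a[w] + 3*x < 17))) and ((not (val != -3)) -> (6*x < 11 or (x < -2 -> 2*a[w] + 3*x >= 29) or (x >= 14 <-> val < 6)))))
Before assert w + 9 > x + 2*w - 5: w + x < 14 and ((w != -6 or a[w + 2] >= -15) -> (6*x < 11 or (x < -2 -> x <= -15) or (x >= 14 <-> val < 6))) and ((not (w != -6 or a[w + 2] >= -15)) -> ((val != -3 -> (6*x < 11 or (x < -2 -> 2*a[w] + 3*x >= 29) or (x >= 14 <-> a[w] + 3*x < 17))) and ((not (val != -3)) -> (6*x < 11 or (x < -2 -> 2*a[w] + 3*x >= 29) or (x >= 14 <-> val < 6)))))
Answer: WP = w + x < 14 and ((w != -6 or a[w + 2] >= -15) -> (6*x < 11 or (x < -2 -> x <= -15) or (x >= 14 <-> val < 6))) and ((not (w != -6 or a[w + 2] >= -15)) -> ((val != -3 -> (6*x < 11 or (x < -2 -> 2*a[w] + 3*x >= 29) or (x >= 14 <-> a[w] + 3*x < 17))) and ((not (val != -3)) -> (6*x < 11 or (x < -2 -> 2*a[w] + 3*x >= 29) or (x >= 14 <-> val < 6)))))


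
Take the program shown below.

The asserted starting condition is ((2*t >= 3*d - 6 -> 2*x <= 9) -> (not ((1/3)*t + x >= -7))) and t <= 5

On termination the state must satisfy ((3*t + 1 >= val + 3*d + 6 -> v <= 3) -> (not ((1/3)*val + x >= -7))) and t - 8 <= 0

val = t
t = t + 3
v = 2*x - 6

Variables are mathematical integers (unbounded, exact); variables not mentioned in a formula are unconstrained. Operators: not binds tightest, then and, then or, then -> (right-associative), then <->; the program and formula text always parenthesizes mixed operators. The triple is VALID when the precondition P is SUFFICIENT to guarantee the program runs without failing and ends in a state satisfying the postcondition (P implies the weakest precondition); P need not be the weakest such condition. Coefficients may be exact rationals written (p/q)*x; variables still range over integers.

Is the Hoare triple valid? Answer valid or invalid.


Working backward. After the program, the postcondition ((3*t + 1 >= val + 3*d + 6 -> v <= 3) -> (not ((1/3)*val + x >= -7))) and t - 8 <= 0 must hold; in canonical form it is ((3*t >= 3*d + val + 5 -> v <= 3) -> (not ((1/3)*val + x >= -7))) and t <= 8.
Before v := 2*x - 6: ((3*t >= 3*d + val + 5 -> 2*x <= 9) -> (not ((1/3)*val + x >= -7))) and t <= 8
Before t := t + 3: ((3*t >= 3*d + val - 4 -> 2*x <= 9) -> (not ((1/3)*val + x >= -7))) and t <= 5
Before val := t: ((2*t >= 3*d - 4 -> 2*x <= 9) -> (not ((1/3)*t + x >= -7))) and t <= 5
The weakest precondition is ((2*t >= 3*d - 4 -> 2*x <= 9) -> (not ((1/3)*t + x >= -7))) and t <= 5.
Check whether ((2*t >= 3*d - 6 -> 2*x <= 9) -> (not ((1/3)*t + x >= -7))) and t <= 5 implies it.
Countermodel: at the initial state d = 1, t = -1, x = 5, the precondition holds but the weakest precondition fails.
Answer: invalid


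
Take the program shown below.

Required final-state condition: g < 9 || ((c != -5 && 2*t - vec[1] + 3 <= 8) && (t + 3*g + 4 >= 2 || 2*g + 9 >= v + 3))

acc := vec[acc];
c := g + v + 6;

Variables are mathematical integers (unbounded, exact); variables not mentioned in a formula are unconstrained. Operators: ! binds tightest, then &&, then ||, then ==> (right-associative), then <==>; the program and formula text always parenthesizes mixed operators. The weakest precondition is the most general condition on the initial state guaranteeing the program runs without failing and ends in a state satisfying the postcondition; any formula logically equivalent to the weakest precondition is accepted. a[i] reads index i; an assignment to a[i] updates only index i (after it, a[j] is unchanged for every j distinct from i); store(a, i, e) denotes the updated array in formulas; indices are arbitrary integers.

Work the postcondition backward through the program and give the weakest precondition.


Working backward. After the program, the postcondition g < 9 || ((c != -5 && 2*t - vec[1] + 3 <= 8) && (t + 3*g + 4 >= 2 || 2*g + 9 >= v + 3)) must hold; in canonical form it is g < 9 || (c != -5 && 2*t <= vec[1] + 5 && (3*g + t >= -2 || 2*g >= v - 6)).
Before c := g + v + 6: g < 9 || (g + v != -11 && 2*t <= vec[1] + 5 && (3*g + t >= -2 || 2*g >= v - 6))
Before acc := vec[acc]: g < 9 || (g + v != -11 && 2*t <= vec[1] + 5 && (3*g + t >= -2 || 2*g >= v - 6))
Answer: WP = g < 9 || (g + v != -11 && 2*t <= vec[1] + 5 && (3*g + t >= -2 || 2*g >= v - 6))


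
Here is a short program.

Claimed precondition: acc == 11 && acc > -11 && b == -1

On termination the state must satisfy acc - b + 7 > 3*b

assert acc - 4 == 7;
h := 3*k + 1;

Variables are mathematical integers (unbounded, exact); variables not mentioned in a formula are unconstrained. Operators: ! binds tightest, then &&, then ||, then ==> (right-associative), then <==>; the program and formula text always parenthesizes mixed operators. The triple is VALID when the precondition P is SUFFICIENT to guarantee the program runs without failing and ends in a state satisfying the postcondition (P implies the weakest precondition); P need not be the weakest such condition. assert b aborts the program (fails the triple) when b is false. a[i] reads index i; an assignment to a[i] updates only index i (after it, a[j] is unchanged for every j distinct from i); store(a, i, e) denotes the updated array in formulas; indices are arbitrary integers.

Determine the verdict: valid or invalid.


Working backward. After the program, the postcondition acc - b + 7 > 3*b must hold; in canonical form it is acc > 4*b - 7.
Before h := 3*k + 1: acc > 4*b - 7
Before assert acc - 4 == 7: acc == 11 && acc > 4*b - 7
The weakest precondition is acc == 11 && acc > 4*b - 7.
Check whether acc == 11 && acc > -11 && b == -1 implies it.
Every state satisfying the precondition satisfies the weakest precondition: the implication holds.
Answer: valid


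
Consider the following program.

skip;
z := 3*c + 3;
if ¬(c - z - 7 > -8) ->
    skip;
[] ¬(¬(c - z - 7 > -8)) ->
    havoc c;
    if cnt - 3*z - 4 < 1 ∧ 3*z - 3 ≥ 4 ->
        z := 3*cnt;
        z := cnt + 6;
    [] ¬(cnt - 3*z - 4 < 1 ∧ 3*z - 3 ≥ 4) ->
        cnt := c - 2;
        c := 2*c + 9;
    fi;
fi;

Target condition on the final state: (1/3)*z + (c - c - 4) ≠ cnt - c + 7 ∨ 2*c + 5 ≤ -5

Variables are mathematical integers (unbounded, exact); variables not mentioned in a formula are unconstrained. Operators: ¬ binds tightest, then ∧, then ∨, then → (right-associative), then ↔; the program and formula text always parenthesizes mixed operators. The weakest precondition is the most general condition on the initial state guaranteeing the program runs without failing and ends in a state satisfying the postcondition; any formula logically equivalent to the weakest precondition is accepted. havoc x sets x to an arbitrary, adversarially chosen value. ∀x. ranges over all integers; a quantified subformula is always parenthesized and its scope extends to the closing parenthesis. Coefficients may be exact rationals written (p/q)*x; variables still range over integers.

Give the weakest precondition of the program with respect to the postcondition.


Working backward. After the program, the postcondition (1/3)*z + (c - c - 4) ≠ cnt - c + 7 ∨ 2*c + 5 ≤ -5 must hold; in canonical form it is c + (1/3)*z ≠ cnt + 11 ∨ 2*c ≤ -10.
Then branch requires c + (1/3)*z ≠ cnt + 11 ∨ 2*c ≤ -10; else branch requires ∀c_1. (((cnt < 3*z + 5 ∧ 3*z ≥ 7) → (c_1 ≠ (2/3)*cnt + 9 ∨ 2*c_1 ≤ -10)) ∧ ((¬(cnt < 3*z + 5 ∧ 3*z ≥ 7)) → (c_1 + (1/3)*z ≠ 0 ∨ 4*c_1 ≤ -28))).
Before the if: ((¬(c > z - 1)) → (c + (1/3)*z ≠ cnt + 11 ∨ 2*c ≤ -10)) ∧ (c > z - 1 → (∀c_1. (((cnt < 3*z + 5 ∧ 3*z ≥ 7) → (c_1 ≠ (2/3)*cnt + 9 ∨ 2*c_1 ≤ -10)) ∧ ((¬(cnt < 3*z + 5 ∧ 3*z ≥ 7)) → (c_1 + (1/3)*z ≠ 0 ∨ 4*c_1 ≤ -28)))))
Before z := 3*c + 3: ((¬(2*c < -2)) → (2*c ≠ cnt + 10 ∨ 2*c ≤ -10)) ∧ (2*c < -2 → (∀c_1. (((cnt < 9*c + 14 ∧ 9*c ≥ -2) → (c_1 ≠ (2/3)*cnt + 9 ∨ 2*c_1 ≤ -10)) ∧ ((¬(cnt < 9*c + 14 ∧ 9*c ≥ -2)) → (c + c_1 ≠ -1 ∨ 4*c_1 ≤ -28)))))
Before skip: ((¬(2*c < -2)) → (2*c ≠ cnt + 10 ∨ 2*c ≤ -10)) ∧ (2*c < -2 → (∀c_1. (((cnt < 9*c + 14 ∧ 9*c ≥ -2) → (c_1 ≠ (2/3)*cnt + 9 ∨ 2*c_1 ≤ -10)) ∧ ((¬(cnt < 9*c + 14 ∧ 9*c ≥ -2)) → (c + c_1 ≠ -1 ∨ 4*c_1 ≤ -28)))))
Answer: WP = ((¬(2*c < -2)) → (2*c ≠ cnt + 10 ∨ 2*c ≤ -10)) ∧ (2*c < -2 → (∀c_1. (((cnt < 9*c + 14 ∧ 9*c ≥ -2) → (c_1 ≠ (2/3)*cnt + 9 ∨ 2*c_1 ≤ -10)) ∧ ((¬(cnt < 9*c + 14 ∧ 9*c ≥ -2)) → (c + c_1 ≠ -1 ∨ 4*c_1 ≤ -28)))))


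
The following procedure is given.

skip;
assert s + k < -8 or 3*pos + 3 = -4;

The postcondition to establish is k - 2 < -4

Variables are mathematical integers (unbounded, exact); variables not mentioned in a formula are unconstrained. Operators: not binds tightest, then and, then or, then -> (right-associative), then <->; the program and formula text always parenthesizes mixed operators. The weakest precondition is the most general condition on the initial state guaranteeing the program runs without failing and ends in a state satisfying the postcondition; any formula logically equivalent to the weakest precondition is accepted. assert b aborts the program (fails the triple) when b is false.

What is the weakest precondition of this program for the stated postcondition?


Working backward. After the program, the postcondition k - 2 < -4 must hold; in canonical form it is k < -2.
Before assert s + k < -8 or 3*pos + 3 = -4: (k + s < -8 or 3*pos = -7) and k < -2
Before skip: (k + s < -8 or 3*pos = -7) and k < -2
Answer: WP = (k + s < -8 or 3*pos = -7) and k < -2


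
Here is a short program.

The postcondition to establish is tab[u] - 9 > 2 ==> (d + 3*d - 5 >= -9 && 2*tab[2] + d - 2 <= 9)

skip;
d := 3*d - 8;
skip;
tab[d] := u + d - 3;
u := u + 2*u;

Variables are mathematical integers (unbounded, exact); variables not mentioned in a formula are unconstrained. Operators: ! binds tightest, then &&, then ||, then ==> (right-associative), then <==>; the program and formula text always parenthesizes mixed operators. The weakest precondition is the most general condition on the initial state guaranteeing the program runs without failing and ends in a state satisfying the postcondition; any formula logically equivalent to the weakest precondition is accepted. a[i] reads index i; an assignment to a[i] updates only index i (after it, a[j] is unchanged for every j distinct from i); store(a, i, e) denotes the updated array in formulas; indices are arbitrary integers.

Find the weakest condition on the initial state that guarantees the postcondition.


Working backward. After the program, the postcondition tab[u] - 9 > 2 ==> (d + 3*d - 5 >= -9 && 2*tab[2] + d - 2 <= 9) must hold; in canonical form it is tab[u] > 11 ==> (4*d >= -4 && 2*tab[2] + d <= 11).
Before u := u + 2*u: tab[3*u] > 11 ==> (4*d >= -4 && 2*tab[2] + d <= 11)
Before tab[d] := u + d - 3: store(tab, d, d + u - 3)[3*u] > 11 ==> (4*d >= -4 && 2*store(tab, d, d + u - 3)[2] + d <= 11)
Before skip: store(tab, d, d + u - 3)[3*u] > 11 ==> (4*d >= -4 && 2*store(tab, d, d + u - 3)[2] + d <= 11)
Before d := 3*d - 8: store(tab, 3*d - 8, 3*d + u - 11)[3*u] > 11 ==> (12*d >= 28 && 2*store(tab, 3*d - 8, 3*d + u - 11)[2] + 3*d <= 19)
Before skip: store(tab, 3*d - 8, 3*d + u - 11)[3*u] > 11 ==> (12*d >= 28 && 2*store(tab, 3*d - 8, 3*d + u - 11)[2] + 3*d <= 19)
Answer: WP = store(tab, 3*d - 8, 3*d + u - 11)[3*u] > 11 ==> (12*d >= 28 && 2*store(tab, 3*d - 8, 3*d + u - 11)[2] + 3*d <= 19)


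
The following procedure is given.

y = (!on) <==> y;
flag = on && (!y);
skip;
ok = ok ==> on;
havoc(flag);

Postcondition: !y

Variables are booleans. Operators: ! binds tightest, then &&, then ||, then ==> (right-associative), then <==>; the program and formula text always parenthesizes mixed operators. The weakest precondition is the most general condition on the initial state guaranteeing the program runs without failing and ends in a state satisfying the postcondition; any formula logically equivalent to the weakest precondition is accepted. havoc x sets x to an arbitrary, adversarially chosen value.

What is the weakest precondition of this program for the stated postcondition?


Working backward. After the program, !y must hold.
Before havoc flag: !y
Before ok := ok ==> on: !y
Before skip: !y
Before flag := on && (!y): !y
Before y := (!on) <==> y: !((!on) <==> y)
Answer: WP = !((!on) <==> y)


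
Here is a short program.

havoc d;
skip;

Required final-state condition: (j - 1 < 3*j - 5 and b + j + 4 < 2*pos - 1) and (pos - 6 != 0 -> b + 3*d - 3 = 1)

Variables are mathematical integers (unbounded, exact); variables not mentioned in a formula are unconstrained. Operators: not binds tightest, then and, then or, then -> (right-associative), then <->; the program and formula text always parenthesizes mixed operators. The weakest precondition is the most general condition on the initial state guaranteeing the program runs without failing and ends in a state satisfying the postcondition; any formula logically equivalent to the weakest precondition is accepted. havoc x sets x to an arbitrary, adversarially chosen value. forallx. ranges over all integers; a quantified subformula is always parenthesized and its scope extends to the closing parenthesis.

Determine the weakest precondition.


Working backward. After the program, the postcondition (j - 1 < 3*j - 5 and b + j + 4 < 2*pos - 1) and (pos - 6 != 0 -> b + 3*d - 3 = 1) must hold; in canonical form it is 2*j > 4 and b + j < 2*pos - 5 and (pos != 6 -> b + 3*d = 4).
Before skip: 2*j > 4 and b + j < 2*pos - 5 and (pos != 6 -> b + 3*d = 4)
Before havoc d: forall d_1. (2*j > 4 and b + j < 2*pos - 5 and (pos != 6 -> b + 3*d_1 = 4))
Answer: WP = forall d_1. (2*j > 4 and b + j < 2*pos - 5 and (pos != 6 -> b + 3*d_1 = 4))


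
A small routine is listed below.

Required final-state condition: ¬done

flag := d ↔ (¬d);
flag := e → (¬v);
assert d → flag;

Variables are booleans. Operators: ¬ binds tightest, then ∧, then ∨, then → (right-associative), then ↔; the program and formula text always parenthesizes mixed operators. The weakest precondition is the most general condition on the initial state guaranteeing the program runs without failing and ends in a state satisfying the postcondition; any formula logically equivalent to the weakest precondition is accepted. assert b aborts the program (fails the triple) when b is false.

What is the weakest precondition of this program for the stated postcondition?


Working backward. After the program, ¬done must hold.
Before assert d → flag: (d → flag) ∧ (¬done)
Before flag := e → (¬v): (d → (e → (¬v))) ∧ (¬done)
Before flag := d ↔ (¬d): (d → (e → (¬v))) ∧ (¬done)
Answer: WP = (d → (e → (¬v))) ∧ (¬done)


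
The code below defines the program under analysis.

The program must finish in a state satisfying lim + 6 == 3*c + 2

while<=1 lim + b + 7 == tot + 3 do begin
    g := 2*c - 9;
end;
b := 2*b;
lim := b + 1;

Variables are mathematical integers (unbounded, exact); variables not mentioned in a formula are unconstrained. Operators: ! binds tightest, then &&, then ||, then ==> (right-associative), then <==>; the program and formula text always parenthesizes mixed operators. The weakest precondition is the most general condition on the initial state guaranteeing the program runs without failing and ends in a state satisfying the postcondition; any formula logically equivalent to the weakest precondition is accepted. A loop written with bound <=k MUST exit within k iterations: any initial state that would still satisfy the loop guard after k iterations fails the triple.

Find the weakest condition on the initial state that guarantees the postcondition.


Working backward. After the program, the postcondition lim + 6 == 3*c + 2 must hold; in canonical form it is lim == 3*c - 4.
Before lim := b + 1: b == 3*c - 5
Before b := 2*b: 2*b == 3*c - 5
Before the loop (bound <=1), unroll the exhaustion recursion (WP_0 = exit-now case; WP_j = one more guarded iteration, up to j = 1):
  WP_0: (!(b + lim == tot - 4)) && 2*b == 3*c - 5
  WP_1: (b + lim == tot - 4 ==> ((!(b + lim == tot - 4)) && 2*b == 3*c - 5)) && ((!(b + lim == tot - 4)) ==> 2*b == 3*c - 5)
So before the loop: (b + lim == tot - 4 ==> ((!(b + lim == tot - 4)) && 2*b == 3*c - 5)) && ((!(b + lim == tot - 4)) ==> 2*b == 3*c - 5)
Answer: WP = (b + lim == tot - 4 ==> ((!(b + lim == tot - 4)) && 2*b == 3*c - 5)) && ((!(b + lim == tot - 4)) ==> 2*b == 3*c - 5)


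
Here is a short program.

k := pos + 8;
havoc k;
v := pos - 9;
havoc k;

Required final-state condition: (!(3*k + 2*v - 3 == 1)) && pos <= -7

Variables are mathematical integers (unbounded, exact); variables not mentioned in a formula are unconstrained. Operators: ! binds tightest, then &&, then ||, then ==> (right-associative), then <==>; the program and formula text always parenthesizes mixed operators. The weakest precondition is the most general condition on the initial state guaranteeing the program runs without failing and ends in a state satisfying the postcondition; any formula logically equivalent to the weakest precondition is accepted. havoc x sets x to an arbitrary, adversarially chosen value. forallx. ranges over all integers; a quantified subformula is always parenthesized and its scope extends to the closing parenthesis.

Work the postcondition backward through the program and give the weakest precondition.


Working backward. After the program, the postcondition (!(3*k + 2*v - 3 == 1)) && pos <= -7 must hold; in canonical form it is (!(3*k + 2*v == 4)) && pos <= -7.
Before havoc k: forall k_1. ((!(3*k_1 + 2*v == 4)) && pos <= -7)
Before v := pos - 9: forall k_1. ((!(3*k_1 + 2*pos == 22)) && pos <= -7)
Before havoc k: forall k_1. ((!(3*k_1 + 2*pos == 22)) && pos <= -7)
Before k := pos + 8: forall k_1. ((!(3*k_1 + 2*pos == 22)) && pos <= -7)
Answer: WP = forall k_1. ((!(3*k_1 + 2*pos == 22)) && pos <= -7)


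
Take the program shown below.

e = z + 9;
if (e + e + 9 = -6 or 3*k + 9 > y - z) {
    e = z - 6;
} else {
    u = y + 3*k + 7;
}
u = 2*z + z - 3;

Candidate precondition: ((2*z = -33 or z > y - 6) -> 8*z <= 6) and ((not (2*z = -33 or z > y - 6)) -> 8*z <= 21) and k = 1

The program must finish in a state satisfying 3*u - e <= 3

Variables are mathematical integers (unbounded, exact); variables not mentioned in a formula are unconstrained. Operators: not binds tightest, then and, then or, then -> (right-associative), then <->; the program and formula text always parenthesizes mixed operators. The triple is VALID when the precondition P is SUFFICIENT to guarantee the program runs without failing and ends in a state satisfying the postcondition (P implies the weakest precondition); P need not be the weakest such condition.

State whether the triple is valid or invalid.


Working backward. After the program, the postcondition 3*u - e <= 3 must hold; in canonical form it is 3*u <= e + 3.
Before u := 2*z + z - 3: 9*z <= e + 12
Then branch requires 8*z <= 6; else branch requires 9*z <= e + 12.
Before the if: ((2*e = -15 or 3*k + z > y - 9) -> 8*z <= 6) and ((not (2*e = -15 or 3*k + z > y - 9)) -> 9*z <= e + 12)
Before e := z + 9: ((2*z = -33 or 3*k + z > y - 9) -> 8*z <= 6) and ((not (2*z = -33 or 3*k + z > y - 9)) -> 8*z <= 21)
The weakest precondition is ((2*z = -33 or 3*k + z > y - 9) -> 8*z <= 6) and ((not (2*z = -33 or 3*k + z > y - 9)) -> 8*z <= 21).
Check whether ((2*z = -33 or z > y - 6) -> 8*z <= 6) and ((not (2*z = -33 or z > y - 6)) -> 8*z <= 21) and k = 1 implies it.
Countermodel: at the initial state k = 1, y = 7, z = 1, the precondition holds but the weakest precondition fails.
Answer: invalid


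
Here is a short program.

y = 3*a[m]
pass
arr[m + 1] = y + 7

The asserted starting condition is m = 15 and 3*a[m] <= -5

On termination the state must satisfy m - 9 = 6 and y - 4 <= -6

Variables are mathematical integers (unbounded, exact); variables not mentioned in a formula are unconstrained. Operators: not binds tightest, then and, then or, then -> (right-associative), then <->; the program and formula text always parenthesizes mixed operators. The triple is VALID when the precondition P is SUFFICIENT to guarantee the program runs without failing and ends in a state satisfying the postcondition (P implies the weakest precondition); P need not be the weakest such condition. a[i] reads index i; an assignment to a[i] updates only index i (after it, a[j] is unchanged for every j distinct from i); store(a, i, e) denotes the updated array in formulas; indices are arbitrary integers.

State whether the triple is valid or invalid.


Working backward. After the program, the postcondition m - 9 = 6 and y - 4 <= -6 must hold; in canonical form it is m = 15 and y <= -2.
Before arr[m + 1] := y + 7: m = 15 and y <= -2
Before skip: m = 15 and y <= -2
Before y := 3*a[m]: m = 15 and 3*a[m] <= -2
The weakest precondition is m = 15 and 3*a[m] <= -2.
Check whether m = 15 and 3*a[m] <= -5 implies it.
Every state satisfying the precondition satisfies the weakest precondition: the implication holds.
Answer: valid


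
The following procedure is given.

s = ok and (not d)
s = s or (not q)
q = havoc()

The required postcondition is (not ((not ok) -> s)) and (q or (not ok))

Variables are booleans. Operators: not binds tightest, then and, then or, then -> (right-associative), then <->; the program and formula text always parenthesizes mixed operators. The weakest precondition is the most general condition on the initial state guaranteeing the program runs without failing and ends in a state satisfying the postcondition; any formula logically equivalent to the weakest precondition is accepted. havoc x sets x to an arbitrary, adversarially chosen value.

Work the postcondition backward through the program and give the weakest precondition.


Working backward. After the program, (not ((not ok) -> s)) and (q or (not ok)) must hold.
Before havoc q: (not ((not ok) -> s)) and (not ok)
Before s := s or (not q): (not ((not ok) -> (s or (not q)))) and (not ok)
Before s := ok and (not d): (not ((not ok) -> ((ok and (not d)) or (not q)))) and (not ok)
Answer: WP = (not ((not ok) -> ((ok and (not d)) or (not q)))) and (not ok)


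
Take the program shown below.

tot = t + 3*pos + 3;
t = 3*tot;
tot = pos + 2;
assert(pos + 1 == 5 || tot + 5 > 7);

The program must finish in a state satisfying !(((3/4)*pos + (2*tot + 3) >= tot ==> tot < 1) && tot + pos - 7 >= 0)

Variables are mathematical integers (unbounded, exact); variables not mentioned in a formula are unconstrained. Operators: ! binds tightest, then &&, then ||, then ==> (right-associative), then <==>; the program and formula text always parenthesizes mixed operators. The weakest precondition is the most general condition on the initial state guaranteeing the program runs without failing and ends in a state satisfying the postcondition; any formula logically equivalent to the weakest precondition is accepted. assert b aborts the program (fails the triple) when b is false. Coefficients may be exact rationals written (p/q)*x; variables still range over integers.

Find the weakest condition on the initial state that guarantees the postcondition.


Working backward. After the program, the postcondition !(((3/4)*pos + (2*tot + 3) >= tot ==> tot < 1) && tot + pos - 7 >= 0) must hold; in canonical form it is !(((3/4)*pos + tot >= -3 ==> tot < 1) && pos + tot >= 7).
Before assert pos + 1 == 5 || tot + 5 > 7: (pos == 4 || tot > 2) && (!(((3/4)*pos + tot >= -3 ==> tot < 1) && pos + tot >= 7))
Before tot := pos + 2: (pos == 4 || pos > 0) && (!(((7/4)*pos >= -5 ==> pos < -1) && 2*pos >= 5))
Before t := 3*tot: (pos == 4 || pos > 0) && (!(((7/4)*pos >= -5 ==> pos < -1) && 2*pos >= 5))
Before tot := t + 3*pos + 3: (pos == 4 || pos > 0) && (!(((7/4)*pos >= -5 ==> pos < -1) && 2*pos >= 5))
Answer: WP = (pos == 4 || pos > 0) && (!(((7/4)*pos >= -5 ==> pos < -1) && 2*pos >= 5))


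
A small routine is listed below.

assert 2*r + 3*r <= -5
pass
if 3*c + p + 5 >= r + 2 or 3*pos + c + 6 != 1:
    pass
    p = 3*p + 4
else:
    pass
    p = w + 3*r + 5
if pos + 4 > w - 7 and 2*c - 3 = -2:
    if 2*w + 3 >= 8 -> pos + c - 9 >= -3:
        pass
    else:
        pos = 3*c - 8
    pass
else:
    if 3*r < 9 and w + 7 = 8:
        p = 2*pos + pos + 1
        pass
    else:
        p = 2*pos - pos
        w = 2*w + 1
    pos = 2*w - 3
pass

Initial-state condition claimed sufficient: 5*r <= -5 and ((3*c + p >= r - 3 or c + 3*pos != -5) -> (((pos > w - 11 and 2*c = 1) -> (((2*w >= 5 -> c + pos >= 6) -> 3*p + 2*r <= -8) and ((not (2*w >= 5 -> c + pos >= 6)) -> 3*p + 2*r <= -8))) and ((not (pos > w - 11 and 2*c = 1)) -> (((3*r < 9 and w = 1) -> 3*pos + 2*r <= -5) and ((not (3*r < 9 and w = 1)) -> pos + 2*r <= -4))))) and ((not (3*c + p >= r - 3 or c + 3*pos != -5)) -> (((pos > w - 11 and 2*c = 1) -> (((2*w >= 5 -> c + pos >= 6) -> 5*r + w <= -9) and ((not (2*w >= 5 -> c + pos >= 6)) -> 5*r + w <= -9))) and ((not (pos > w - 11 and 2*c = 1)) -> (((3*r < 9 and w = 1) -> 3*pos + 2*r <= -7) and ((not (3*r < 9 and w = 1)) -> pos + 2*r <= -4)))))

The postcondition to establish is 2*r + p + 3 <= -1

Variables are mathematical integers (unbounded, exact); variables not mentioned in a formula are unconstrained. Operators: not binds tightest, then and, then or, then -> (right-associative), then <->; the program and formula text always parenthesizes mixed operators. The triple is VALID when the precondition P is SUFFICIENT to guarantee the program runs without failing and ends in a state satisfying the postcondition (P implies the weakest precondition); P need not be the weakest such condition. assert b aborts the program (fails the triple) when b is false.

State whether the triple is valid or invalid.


Working backward. After the program, the postcondition 2*r + p + 3 <= -1 must hold; in canonical form it is p + 2*r <= -4.
Before skip: p + 2*r <= -4
Then branch requires ((2*w >= 5 -> c + pos >= 6) -> p + 2*r <= -4) and ((not (2*w >= 5 -> c + pos >= 6)) -> p + 2*r <= -4); else branch requires ((3*r < 9 and w = 1) -> 3*pos + 2*r <= -5) and ((not (3*r < 9 and w = 1)) -> pos + 2*r <= -4).
Before the if: ((pos > w - 11 and 2*c = 1) -> (((2*w >= 5 -> c + pos >= 6) -> p + 2*r <= -4) and ((not (2*w >= 5 -> c + pos >= 6)) -> p + 2*r <= -4))) and ((not (pos > w - 11 and 2*c = 1)) -> (((3*r < 9 and w = 1) -> 3*pos + 2*r <= -5) and ((not (3*r < 9 and w = 1)) -> pos + 2*r <= -4)))
Then branch requires ((pos > w - 11 and 2*c = 1) -> (((2*w >= 5 -> c + pos >= 6) -> 3*p + 2*r <= -8) and ((not (2*w >= 5 -> c + pos >= 6)) -> 3*p + 2*r <= -8))) and ((not (pos > w - 11 and 2*c = 1)) -> (((3*r < 9 and w = 1) -> 3*pos + 2*r <= -5) and ((not (3*r < 9 and w = 1)) -> pos + 2*r <= -4))); else branch requires ((pos > w - 11 and 2*c = 1) -> (((2*w >= 5 -> c + pos >= 6) -> 5*r + w <= -9) and ((not (2*w >= 5 -> c + pos >= 6)) -> 5*r + w <= -9))) and ((not (pos > w - 11 and 2*c = 1)) -> (((3*r < 9 and w = 1) -> 3*pos + 2*r <= -5) and ((not (3*r < 9 and w = 1)) -> pos + 2*r <= -4))).
Before the if: ((3*c + p >= r - 3 or c + 3*pos != -5) -> (((pos > w - 11 and 2*c = 1) -> (((2*w >= 5 -> c + pos >= 6) -> 3*p + 2*r <= -8) and ((not (2*w >= 5 -> c + pos >= 6)) -> 3*p + 2*r <= -8))) and ((not (pos > w - 11 and 2*c = 1)) -> (((3*r < 9 and w = 1) -> 3*pos + 2*r <= -5) and ((not (3*r < 9 and w = 1)) -> pos + 2*r <= -4))))) and ((not (3*c + p >= r - 3 or c + 3*pos != -5)) -> (((pos > w - 11 and 2*c = 1) -> (((2*w >= 5 -> c + pos >= 6) -> 5*r + w <= -9) and ((not (2*w >= 5 -> c + pos >= 6)) -> 5*r + w <= -9))) and ((not (pos > w - 11 and 2*c = 1)) -> (((3*r < 9 and w = 1) -> 3*pos + 2*r <= -5) and ((not (3*r < 9 and w = 1)) -> pos + 2*r <= -4)))))
Before skip: ((3*c + p >= r - 3 or c + 3*pos != -5) -> (((pos > w - 11 and 2*c = 1) -> (((2*w >= 5 -> c + pos >= 6) -> 3*p + 2*r <= -8) and ((not (2*w >= 5 -> c + pos >= 6)) -> 3*p + 2*r <= -8))) and ((not (pos > w - 11 and 2*c = 1)) -> (((3*r < 9 and w = 1) -> 3*pos + 2*r <= -5) and ((not (3*r < 9 and w = 1)) -> pos + 2*r <= -4))))) and ((not (3*c + p >= r - 3 or c + 3*pos != -5)) -> (((pos > w - 11 and 2*c = 1) -> (((2*w >= 5 -> c + pos >= 6) -> 5*r + w <= -9) and ((not (2*w >= 5 -> c + pos >= 6)) -> 5*r + w <= -9))) and ((not (pos > w - 11 and 2*c = 1)) -> (((3*r < 9 and w = 1) -> 3*pos + 2*r <= -5) and ((not (3*r < 9 and w = 1)) -> pos + 2*r <= -4)))))
Before assert 2*r + 3*r <= -5: 5*r <= -5 and ((3*c + p >= r - 3 or c + 3*pos != -5) -> (((pos > w - 11 and 2*c = 1) -> (((2*w >= 5 -> c + pos >= 6) -> 3*p + 2*r <= -8) and ((not (2*w >= 5 -> c + pos >= 6)) -> 3*p + 2*r <= -8))) and ((not (pos > w - 11 and 2*c = 1)) -> (((3*r < 9 and w = 1) -> 3*pos + 2*r <= -5) and ((not (3*r < 9 and w = 1)) -> pos + 2*r <= -4))))) and ((not (3*c + p >= r - 3 or c + 3*pos != -5)) -> (((pos > w - 11 and 2*c = 1) -> (((2*w >= 5 -> c + pos >= 6) -> 5*r + w <= -9) and ((not (2*w >= 5 -> c + pos >= 6)) -> 5*r + w <= -9))) and ((not (pos > w - 11 and 2*c = 1)) -> (((3*r < 9 and w = 1) -> 3*pos + 2*r <= -5) and ((not (3*r < 9 and w = 1)) -> pos + 2*r <= -4)))))
The weakest precondition is 5*r <= -5 and ((3*c + p >= r - 3 or c + 3*pos != -5) -> (((pos > w - 11 and 2*c = 1) -> (((2*w >= 5 -> c + pos >= 6) -> 3*p + 2*r <= -8) and ((not (2*w >= 5 -> c + pos >= 6)) -> 3*p + 2*r <= -8))) and ((not (pos > w - 11 and 2*c = 1)) -> (((3*r < 9 and w = 1) -> 3*pos + 2*r <= -5) and ((not (3*r < 9 and w = 1)) -> pos + 2*r <= -4))))) and ((not (3*c + p >= r - 3 or c + 3*pos != -5)) -> (((pos > w - 11 and 2*c = 1) -> (((2*w >= 5 -> c + pos >= 6) -> 5*r + w <= -9) and ((not (2*w >= 5 -> c + pos >= 6)) -> 5*r + w <= -9))) and ((not (pos > w - 11 and 2*c = 1)) -> (((3*r < 9 and w = 1) -> 3*pos + 2*r <= -5) and ((not (3*r < 9 and w = 1)) -> pos + 2*r <= -4))))).
Check whether 5*r <= -5 and ((3*c + p >= r - 3 or c + 3*pos != -5) -> (((pos > w - 11 and 2*c = 1) -> (((2*w >= 5 -> c + pos >= 6) -> 3*p + 2*r <= -8) and ((not (2*w >= 5 -> c + pos >= 6)) -> 3*p + 2*r <= -8))) and ((not (pos > w - 11 and 2*c = 1)) -> (((3*r < 9 and w = 1) -> 3*pos + 2*r <= -5) and ((not (3*r < 9 and w = 1)) -> pos + 2*r <= -4))))) and ((not (3*c + p >= r - 3 or c + 3*pos != -5)) -> (((pos > w - 11 and 2*c = 1) -> (((2*w >= 5 -> c + pos >= 6) -> 5*r + w <= -9) and ((not (2*w >= 5 -> c + pos >= 6)) -> 5*r + w <= -9))) and ((not (pos > w - 11 and 2*c = 1)) -> (((3*r < 9 and w = 1) -> 3*pos + 2*r <= -7) and ((not (3*r < 9 and w = 1)) -> pos + 2*r <= -4))))) implies it.
Every state satisfying the precondition satisfies the weakest precondition: the implication holds.
Answer: valid
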